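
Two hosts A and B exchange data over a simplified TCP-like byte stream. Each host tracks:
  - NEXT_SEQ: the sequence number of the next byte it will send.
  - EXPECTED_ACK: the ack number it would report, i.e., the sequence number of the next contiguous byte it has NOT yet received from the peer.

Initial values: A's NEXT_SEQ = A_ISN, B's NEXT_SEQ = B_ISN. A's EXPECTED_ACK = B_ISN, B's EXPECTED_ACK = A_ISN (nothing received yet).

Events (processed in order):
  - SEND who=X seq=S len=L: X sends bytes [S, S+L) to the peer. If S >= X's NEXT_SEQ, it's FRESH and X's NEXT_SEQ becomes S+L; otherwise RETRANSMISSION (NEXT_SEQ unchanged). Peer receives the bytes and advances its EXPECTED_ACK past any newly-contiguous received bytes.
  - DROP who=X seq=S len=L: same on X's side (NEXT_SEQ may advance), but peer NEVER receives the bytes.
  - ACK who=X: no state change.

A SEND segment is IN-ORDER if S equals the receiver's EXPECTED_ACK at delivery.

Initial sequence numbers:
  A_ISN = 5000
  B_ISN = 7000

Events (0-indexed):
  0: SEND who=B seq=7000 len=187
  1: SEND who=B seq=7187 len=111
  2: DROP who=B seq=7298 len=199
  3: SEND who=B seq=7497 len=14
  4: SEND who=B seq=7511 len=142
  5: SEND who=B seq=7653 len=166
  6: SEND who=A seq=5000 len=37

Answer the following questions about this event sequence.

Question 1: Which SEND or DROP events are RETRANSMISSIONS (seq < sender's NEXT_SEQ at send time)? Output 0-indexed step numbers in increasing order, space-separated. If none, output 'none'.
Step 0: SEND seq=7000 -> fresh
Step 1: SEND seq=7187 -> fresh
Step 2: DROP seq=7298 -> fresh
Step 3: SEND seq=7497 -> fresh
Step 4: SEND seq=7511 -> fresh
Step 5: SEND seq=7653 -> fresh
Step 6: SEND seq=5000 -> fresh

Answer: none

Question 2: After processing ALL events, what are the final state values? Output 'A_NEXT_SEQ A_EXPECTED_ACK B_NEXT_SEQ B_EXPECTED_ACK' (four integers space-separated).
After event 0: A_seq=5000 A_ack=7187 B_seq=7187 B_ack=5000
After event 1: A_seq=5000 A_ack=7298 B_seq=7298 B_ack=5000
After event 2: A_seq=5000 A_ack=7298 B_seq=7497 B_ack=5000
After event 3: A_seq=5000 A_ack=7298 B_seq=7511 B_ack=5000
After event 4: A_seq=5000 A_ack=7298 B_seq=7653 B_ack=5000
After event 5: A_seq=5000 A_ack=7298 B_seq=7819 B_ack=5000
After event 6: A_seq=5037 A_ack=7298 B_seq=7819 B_ack=5037

Answer: 5037 7298 7819 5037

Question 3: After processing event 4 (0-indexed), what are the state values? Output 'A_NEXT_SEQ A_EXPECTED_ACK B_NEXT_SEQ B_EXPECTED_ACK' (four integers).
After event 0: A_seq=5000 A_ack=7187 B_seq=7187 B_ack=5000
After event 1: A_seq=5000 A_ack=7298 B_seq=7298 B_ack=5000
After event 2: A_seq=5000 A_ack=7298 B_seq=7497 B_ack=5000
After event 3: A_seq=5000 A_ack=7298 B_seq=7511 B_ack=5000
After event 4: A_seq=5000 A_ack=7298 B_seq=7653 B_ack=5000

5000 7298 7653 5000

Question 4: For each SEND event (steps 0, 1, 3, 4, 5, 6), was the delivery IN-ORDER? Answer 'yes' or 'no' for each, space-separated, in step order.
Answer: yes yes no no no yes

Derivation:
Step 0: SEND seq=7000 -> in-order
Step 1: SEND seq=7187 -> in-order
Step 3: SEND seq=7497 -> out-of-order
Step 4: SEND seq=7511 -> out-of-order
Step 5: SEND seq=7653 -> out-of-order
Step 6: SEND seq=5000 -> in-order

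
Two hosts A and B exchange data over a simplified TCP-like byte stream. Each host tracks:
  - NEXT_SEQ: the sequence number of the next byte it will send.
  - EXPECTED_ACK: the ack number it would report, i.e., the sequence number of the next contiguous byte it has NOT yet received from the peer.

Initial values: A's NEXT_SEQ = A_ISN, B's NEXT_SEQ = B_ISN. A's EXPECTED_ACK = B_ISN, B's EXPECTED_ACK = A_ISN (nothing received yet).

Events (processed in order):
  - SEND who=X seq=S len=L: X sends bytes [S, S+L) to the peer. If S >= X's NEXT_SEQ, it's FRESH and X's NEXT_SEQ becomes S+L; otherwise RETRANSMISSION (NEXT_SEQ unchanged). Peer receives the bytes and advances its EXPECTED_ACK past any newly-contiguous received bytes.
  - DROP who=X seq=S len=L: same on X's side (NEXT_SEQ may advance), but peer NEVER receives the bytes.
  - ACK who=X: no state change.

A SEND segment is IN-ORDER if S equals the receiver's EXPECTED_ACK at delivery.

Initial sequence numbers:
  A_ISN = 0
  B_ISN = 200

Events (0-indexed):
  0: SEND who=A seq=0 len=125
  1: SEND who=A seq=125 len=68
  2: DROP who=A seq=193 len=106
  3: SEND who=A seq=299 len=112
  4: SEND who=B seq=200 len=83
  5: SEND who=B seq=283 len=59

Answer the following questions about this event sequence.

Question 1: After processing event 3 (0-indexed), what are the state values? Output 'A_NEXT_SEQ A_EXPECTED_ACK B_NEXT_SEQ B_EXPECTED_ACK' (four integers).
After event 0: A_seq=125 A_ack=200 B_seq=200 B_ack=125
After event 1: A_seq=193 A_ack=200 B_seq=200 B_ack=193
After event 2: A_seq=299 A_ack=200 B_seq=200 B_ack=193
After event 3: A_seq=411 A_ack=200 B_seq=200 B_ack=193

411 200 200 193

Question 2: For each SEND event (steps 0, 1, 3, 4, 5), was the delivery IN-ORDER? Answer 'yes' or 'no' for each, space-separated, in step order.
Step 0: SEND seq=0 -> in-order
Step 1: SEND seq=125 -> in-order
Step 3: SEND seq=299 -> out-of-order
Step 4: SEND seq=200 -> in-order
Step 5: SEND seq=283 -> in-order

Answer: yes yes no yes yes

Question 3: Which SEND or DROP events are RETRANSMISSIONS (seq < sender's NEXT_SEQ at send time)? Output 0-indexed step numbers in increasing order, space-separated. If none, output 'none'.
Step 0: SEND seq=0 -> fresh
Step 1: SEND seq=125 -> fresh
Step 2: DROP seq=193 -> fresh
Step 3: SEND seq=299 -> fresh
Step 4: SEND seq=200 -> fresh
Step 5: SEND seq=283 -> fresh

Answer: none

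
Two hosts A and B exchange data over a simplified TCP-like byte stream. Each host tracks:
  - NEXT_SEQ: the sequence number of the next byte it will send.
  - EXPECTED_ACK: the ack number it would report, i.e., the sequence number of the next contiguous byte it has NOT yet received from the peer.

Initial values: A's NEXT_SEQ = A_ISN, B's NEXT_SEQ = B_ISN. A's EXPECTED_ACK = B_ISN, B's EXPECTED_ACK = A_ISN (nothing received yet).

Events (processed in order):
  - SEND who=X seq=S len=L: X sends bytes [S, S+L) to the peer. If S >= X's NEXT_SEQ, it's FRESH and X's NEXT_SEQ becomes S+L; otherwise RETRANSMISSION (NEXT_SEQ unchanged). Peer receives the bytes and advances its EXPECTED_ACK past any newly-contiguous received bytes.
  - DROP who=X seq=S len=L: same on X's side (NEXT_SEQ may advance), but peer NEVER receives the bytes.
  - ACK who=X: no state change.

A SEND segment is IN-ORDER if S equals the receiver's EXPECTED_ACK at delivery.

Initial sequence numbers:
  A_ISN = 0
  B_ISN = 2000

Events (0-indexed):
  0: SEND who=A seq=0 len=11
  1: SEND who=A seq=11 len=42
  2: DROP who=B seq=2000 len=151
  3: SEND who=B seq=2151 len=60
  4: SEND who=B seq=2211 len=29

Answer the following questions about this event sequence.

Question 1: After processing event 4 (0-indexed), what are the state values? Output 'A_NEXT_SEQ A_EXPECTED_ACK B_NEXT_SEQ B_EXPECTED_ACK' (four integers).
After event 0: A_seq=11 A_ack=2000 B_seq=2000 B_ack=11
After event 1: A_seq=53 A_ack=2000 B_seq=2000 B_ack=53
After event 2: A_seq=53 A_ack=2000 B_seq=2151 B_ack=53
After event 3: A_seq=53 A_ack=2000 B_seq=2211 B_ack=53
After event 4: A_seq=53 A_ack=2000 B_seq=2240 B_ack=53

53 2000 2240 53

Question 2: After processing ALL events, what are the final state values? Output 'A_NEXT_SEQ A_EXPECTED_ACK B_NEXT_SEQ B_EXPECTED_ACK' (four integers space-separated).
After event 0: A_seq=11 A_ack=2000 B_seq=2000 B_ack=11
After event 1: A_seq=53 A_ack=2000 B_seq=2000 B_ack=53
After event 2: A_seq=53 A_ack=2000 B_seq=2151 B_ack=53
After event 3: A_seq=53 A_ack=2000 B_seq=2211 B_ack=53
After event 4: A_seq=53 A_ack=2000 B_seq=2240 B_ack=53

Answer: 53 2000 2240 53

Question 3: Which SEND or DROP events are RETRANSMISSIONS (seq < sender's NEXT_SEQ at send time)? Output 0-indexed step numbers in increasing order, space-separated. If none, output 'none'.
Answer: none

Derivation:
Step 0: SEND seq=0 -> fresh
Step 1: SEND seq=11 -> fresh
Step 2: DROP seq=2000 -> fresh
Step 3: SEND seq=2151 -> fresh
Step 4: SEND seq=2211 -> fresh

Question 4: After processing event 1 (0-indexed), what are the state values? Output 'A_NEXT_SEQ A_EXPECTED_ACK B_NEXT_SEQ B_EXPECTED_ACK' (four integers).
After event 0: A_seq=11 A_ack=2000 B_seq=2000 B_ack=11
After event 1: A_seq=53 A_ack=2000 B_seq=2000 B_ack=53

53 2000 2000 53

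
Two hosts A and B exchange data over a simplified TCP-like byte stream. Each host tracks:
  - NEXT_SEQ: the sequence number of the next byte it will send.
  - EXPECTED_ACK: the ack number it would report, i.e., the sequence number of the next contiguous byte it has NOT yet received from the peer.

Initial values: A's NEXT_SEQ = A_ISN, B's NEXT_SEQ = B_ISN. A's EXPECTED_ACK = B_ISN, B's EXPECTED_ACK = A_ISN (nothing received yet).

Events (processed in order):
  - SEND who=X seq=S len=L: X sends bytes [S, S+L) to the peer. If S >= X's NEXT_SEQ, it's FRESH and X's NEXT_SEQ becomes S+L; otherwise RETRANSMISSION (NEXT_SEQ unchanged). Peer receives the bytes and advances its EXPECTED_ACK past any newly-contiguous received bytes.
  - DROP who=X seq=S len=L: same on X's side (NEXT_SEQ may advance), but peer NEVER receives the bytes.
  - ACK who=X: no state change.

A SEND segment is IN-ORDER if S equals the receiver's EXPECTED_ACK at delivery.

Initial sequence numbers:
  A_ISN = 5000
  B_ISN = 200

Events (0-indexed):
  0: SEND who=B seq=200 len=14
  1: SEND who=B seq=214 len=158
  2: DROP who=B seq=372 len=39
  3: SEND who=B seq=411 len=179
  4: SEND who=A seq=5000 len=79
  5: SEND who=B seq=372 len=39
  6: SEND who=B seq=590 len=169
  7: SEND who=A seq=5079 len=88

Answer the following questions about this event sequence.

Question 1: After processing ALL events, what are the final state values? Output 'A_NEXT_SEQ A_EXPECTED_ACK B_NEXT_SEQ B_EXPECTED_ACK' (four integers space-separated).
After event 0: A_seq=5000 A_ack=214 B_seq=214 B_ack=5000
After event 1: A_seq=5000 A_ack=372 B_seq=372 B_ack=5000
After event 2: A_seq=5000 A_ack=372 B_seq=411 B_ack=5000
After event 3: A_seq=5000 A_ack=372 B_seq=590 B_ack=5000
After event 4: A_seq=5079 A_ack=372 B_seq=590 B_ack=5079
After event 5: A_seq=5079 A_ack=590 B_seq=590 B_ack=5079
After event 6: A_seq=5079 A_ack=759 B_seq=759 B_ack=5079
After event 7: A_seq=5167 A_ack=759 B_seq=759 B_ack=5167

Answer: 5167 759 759 5167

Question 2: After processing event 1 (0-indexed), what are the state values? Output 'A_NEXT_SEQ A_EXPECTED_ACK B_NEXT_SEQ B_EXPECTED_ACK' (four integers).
After event 0: A_seq=5000 A_ack=214 B_seq=214 B_ack=5000
After event 1: A_seq=5000 A_ack=372 B_seq=372 B_ack=5000

5000 372 372 5000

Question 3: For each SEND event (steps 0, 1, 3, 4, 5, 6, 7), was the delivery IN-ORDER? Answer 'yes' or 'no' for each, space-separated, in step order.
Step 0: SEND seq=200 -> in-order
Step 1: SEND seq=214 -> in-order
Step 3: SEND seq=411 -> out-of-order
Step 4: SEND seq=5000 -> in-order
Step 5: SEND seq=372 -> in-order
Step 6: SEND seq=590 -> in-order
Step 7: SEND seq=5079 -> in-order

Answer: yes yes no yes yes yes yes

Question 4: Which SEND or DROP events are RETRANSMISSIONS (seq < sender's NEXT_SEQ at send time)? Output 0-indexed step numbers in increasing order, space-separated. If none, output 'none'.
Answer: 5

Derivation:
Step 0: SEND seq=200 -> fresh
Step 1: SEND seq=214 -> fresh
Step 2: DROP seq=372 -> fresh
Step 3: SEND seq=411 -> fresh
Step 4: SEND seq=5000 -> fresh
Step 5: SEND seq=372 -> retransmit
Step 6: SEND seq=590 -> fresh
Step 7: SEND seq=5079 -> fresh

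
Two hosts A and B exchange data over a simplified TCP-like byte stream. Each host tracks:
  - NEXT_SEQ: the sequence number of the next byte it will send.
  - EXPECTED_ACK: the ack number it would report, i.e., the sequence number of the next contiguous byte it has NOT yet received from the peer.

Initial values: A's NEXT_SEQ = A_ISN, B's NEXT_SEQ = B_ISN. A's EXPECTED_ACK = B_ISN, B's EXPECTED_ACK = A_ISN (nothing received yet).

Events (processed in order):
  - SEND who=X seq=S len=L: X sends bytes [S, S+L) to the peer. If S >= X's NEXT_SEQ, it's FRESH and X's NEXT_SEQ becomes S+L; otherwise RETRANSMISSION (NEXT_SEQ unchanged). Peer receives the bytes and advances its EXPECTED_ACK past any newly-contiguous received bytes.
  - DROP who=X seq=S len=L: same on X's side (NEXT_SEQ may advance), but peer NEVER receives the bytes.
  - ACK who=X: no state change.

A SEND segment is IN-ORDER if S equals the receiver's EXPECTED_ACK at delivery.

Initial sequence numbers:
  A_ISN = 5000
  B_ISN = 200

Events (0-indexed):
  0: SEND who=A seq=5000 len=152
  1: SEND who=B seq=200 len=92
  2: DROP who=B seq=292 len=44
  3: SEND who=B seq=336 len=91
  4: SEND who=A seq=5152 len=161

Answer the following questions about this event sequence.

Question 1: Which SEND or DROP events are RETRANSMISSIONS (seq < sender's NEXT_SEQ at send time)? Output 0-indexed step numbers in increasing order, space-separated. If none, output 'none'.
Answer: none

Derivation:
Step 0: SEND seq=5000 -> fresh
Step 1: SEND seq=200 -> fresh
Step 2: DROP seq=292 -> fresh
Step 3: SEND seq=336 -> fresh
Step 4: SEND seq=5152 -> fresh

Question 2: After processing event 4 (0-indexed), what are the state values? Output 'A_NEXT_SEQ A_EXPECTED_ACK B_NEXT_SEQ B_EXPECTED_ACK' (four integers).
After event 0: A_seq=5152 A_ack=200 B_seq=200 B_ack=5152
After event 1: A_seq=5152 A_ack=292 B_seq=292 B_ack=5152
After event 2: A_seq=5152 A_ack=292 B_seq=336 B_ack=5152
After event 3: A_seq=5152 A_ack=292 B_seq=427 B_ack=5152
After event 4: A_seq=5313 A_ack=292 B_seq=427 B_ack=5313

5313 292 427 5313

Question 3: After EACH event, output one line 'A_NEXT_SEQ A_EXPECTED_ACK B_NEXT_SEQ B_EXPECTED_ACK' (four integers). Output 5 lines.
5152 200 200 5152
5152 292 292 5152
5152 292 336 5152
5152 292 427 5152
5313 292 427 5313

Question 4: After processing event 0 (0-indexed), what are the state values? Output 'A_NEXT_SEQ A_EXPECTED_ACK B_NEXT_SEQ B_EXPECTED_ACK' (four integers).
After event 0: A_seq=5152 A_ack=200 B_seq=200 B_ack=5152

5152 200 200 5152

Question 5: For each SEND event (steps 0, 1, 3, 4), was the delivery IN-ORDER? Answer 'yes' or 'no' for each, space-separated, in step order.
Answer: yes yes no yes

Derivation:
Step 0: SEND seq=5000 -> in-order
Step 1: SEND seq=200 -> in-order
Step 3: SEND seq=336 -> out-of-order
Step 4: SEND seq=5152 -> in-order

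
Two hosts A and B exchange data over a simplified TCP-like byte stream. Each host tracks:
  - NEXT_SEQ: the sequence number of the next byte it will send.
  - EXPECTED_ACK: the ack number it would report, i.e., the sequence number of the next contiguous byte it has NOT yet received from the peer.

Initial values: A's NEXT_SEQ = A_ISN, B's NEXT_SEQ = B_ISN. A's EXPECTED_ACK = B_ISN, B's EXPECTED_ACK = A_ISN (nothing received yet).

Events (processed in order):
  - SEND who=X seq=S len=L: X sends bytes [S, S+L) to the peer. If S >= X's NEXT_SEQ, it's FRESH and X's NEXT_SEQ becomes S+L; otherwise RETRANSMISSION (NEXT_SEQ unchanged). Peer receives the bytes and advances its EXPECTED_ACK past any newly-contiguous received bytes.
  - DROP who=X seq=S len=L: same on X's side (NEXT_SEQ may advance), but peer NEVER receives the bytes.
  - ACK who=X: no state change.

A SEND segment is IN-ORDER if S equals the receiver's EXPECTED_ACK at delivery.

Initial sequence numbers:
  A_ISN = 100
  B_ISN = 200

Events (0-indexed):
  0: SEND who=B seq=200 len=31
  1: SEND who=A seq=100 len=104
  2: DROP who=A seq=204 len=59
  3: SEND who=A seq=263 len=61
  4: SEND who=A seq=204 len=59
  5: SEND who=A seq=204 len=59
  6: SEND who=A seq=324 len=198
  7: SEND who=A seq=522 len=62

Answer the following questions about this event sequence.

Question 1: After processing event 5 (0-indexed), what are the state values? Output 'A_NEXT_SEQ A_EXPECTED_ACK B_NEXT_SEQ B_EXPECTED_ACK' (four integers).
After event 0: A_seq=100 A_ack=231 B_seq=231 B_ack=100
After event 1: A_seq=204 A_ack=231 B_seq=231 B_ack=204
After event 2: A_seq=263 A_ack=231 B_seq=231 B_ack=204
After event 3: A_seq=324 A_ack=231 B_seq=231 B_ack=204
After event 4: A_seq=324 A_ack=231 B_seq=231 B_ack=324
After event 5: A_seq=324 A_ack=231 B_seq=231 B_ack=324

324 231 231 324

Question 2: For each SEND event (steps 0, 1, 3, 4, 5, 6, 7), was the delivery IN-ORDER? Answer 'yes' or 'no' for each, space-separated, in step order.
Step 0: SEND seq=200 -> in-order
Step 1: SEND seq=100 -> in-order
Step 3: SEND seq=263 -> out-of-order
Step 4: SEND seq=204 -> in-order
Step 5: SEND seq=204 -> out-of-order
Step 6: SEND seq=324 -> in-order
Step 7: SEND seq=522 -> in-order

Answer: yes yes no yes no yes yes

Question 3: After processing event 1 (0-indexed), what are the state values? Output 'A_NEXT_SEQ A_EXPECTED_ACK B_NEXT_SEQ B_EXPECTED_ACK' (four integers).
After event 0: A_seq=100 A_ack=231 B_seq=231 B_ack=100
After event 1: A_seq=204 A_ack=231 B_seq=231 B_ack=204

204 231 231 204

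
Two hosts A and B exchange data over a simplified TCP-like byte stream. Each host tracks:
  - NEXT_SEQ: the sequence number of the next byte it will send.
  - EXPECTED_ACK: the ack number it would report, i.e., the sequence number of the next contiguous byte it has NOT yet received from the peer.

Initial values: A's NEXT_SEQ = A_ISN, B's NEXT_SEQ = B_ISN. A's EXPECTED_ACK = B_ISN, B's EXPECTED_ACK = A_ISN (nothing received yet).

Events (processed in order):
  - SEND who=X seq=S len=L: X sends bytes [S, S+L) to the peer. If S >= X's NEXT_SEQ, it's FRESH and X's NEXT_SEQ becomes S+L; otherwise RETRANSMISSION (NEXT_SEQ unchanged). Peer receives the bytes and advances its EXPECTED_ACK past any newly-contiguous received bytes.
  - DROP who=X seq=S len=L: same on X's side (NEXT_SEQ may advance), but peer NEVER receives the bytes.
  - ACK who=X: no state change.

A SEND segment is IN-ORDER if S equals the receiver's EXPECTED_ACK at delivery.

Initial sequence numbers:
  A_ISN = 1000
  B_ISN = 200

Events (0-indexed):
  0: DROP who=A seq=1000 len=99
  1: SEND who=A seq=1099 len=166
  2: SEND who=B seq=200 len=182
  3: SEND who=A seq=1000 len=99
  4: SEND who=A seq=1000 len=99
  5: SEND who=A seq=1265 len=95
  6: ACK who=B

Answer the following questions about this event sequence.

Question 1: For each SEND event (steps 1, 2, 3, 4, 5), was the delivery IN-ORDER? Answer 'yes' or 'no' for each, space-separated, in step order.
Step 1: SEND seq=1099 -> out-of-order
Step 2: SEND seq=200 -> in-order
Step 3: SEND seq=1000 -> in-order
Step 4: SEND seq=1000 -> out-of-order
Step 5: SEND seq=1265 -> in-order

Answer: no yes yes no yes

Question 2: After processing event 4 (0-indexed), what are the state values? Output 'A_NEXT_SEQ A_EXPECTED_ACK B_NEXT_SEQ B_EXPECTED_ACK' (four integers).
After event 0: A_seq=1099 A_ack=200 B_seq=200 B_ack=1000
After event 1: A_seq=1265 A_ack=200 B_seq=200 B_ack=1000
After event 2: A_seq=1265 A_ack=382 B_seq=382 B_ack=1000
After event 3: A_seq=1265 A_ack=382 B_seq=382 B_ack=1265
After event 4: A_seq=1265 A_ack=382 B_seq=382 B_ack=1265

1265 382 382 1265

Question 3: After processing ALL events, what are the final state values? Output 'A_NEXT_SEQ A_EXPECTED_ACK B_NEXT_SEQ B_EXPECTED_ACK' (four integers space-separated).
Answer: 1360 382 382 1360

Derivation:
After event 0: A_seq=1099 A_ack=200 B_seq=200 B_ack=1000
After event 1: A_seq=1265 A_ack=200 B_seq=200 B_ack=1000
After event 2: A_seq=1265 A_ack=382 B_seq=382 B_ack=1000
After event 3: A_seq=1265 A_ack=382 B_seq=382 B_ack=1265
After event 4: A_seq=1265 A_ack=382 B_seq=382 B_ack=1265
After event 5: A_seq=1360 A_ack=382 B_seq=382 B_ack=1360
After event 6: A_seq=1360 A_ack=382 B_seq=382 B_ack=1360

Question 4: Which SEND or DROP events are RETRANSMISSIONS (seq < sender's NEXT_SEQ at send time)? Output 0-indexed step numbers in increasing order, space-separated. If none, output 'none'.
Answer: 3 4

Derivation:
Step 0: DROP seq=1000 -> fresh
Step 1: SEND seq=1099 -> fresh
Step 2: SEND seq=200 -> fresh
Step 3: SEND seq=1000 -> retransmit
Step 4: SEND seq=1000 -> retransmit
Step 5: SEND seq=1265 -> fresh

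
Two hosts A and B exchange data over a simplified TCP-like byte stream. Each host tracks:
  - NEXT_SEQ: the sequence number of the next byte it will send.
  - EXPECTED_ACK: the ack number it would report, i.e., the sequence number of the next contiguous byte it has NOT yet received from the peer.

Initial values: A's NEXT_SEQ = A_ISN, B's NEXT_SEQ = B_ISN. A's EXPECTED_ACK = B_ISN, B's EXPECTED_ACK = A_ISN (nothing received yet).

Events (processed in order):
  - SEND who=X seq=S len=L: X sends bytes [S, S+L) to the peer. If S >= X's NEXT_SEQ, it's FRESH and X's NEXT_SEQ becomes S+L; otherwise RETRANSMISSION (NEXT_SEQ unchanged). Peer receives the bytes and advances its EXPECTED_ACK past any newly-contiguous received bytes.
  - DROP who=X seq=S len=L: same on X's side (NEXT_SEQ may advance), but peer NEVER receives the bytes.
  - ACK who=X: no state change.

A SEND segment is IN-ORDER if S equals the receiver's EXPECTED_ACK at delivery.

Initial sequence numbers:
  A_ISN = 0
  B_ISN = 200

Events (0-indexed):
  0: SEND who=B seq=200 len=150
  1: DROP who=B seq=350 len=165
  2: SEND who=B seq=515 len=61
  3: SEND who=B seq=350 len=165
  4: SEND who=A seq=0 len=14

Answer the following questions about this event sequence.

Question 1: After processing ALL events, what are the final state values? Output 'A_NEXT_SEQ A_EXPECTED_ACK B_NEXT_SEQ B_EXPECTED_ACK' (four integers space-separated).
Answer: 14 576 576 14

Derivation:
After event 0: A_seq=0 A_ack=350 B_seq=350 B_ack=0
After event 1: A_seq=0 A_ack=350 B_seq=515 B_ack=0
After event 2: A_seq=0 A_ack=350 B_seq=576 B_ack=0
After event 3: A_seq=0 A_ack=576 B_seq=576 B_ack=0
After event 4: A_seq=14 A_ack=576 B_seq=576 B_ack=14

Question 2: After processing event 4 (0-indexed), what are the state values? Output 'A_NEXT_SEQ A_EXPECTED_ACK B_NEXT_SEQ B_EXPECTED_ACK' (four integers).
After event 0: A_seq=0 A_ack=350 B_seq=350 B_ack=0
After event 1: A_seq=0 A_ack=350 B_seq=515 B_ack=0
After event 2: A_seq=0 A_ack=350 B_seq=576 B_ack=0
After event 3: A_seq=0 A_ack=576 B_seq=576 B_ack=0
After event 4: A_seq=14 A_ack=576 B_seq=576 B_ack=14

14 576 576 14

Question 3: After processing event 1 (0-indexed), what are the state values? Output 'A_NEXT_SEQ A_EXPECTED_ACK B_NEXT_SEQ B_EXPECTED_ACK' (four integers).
After event 0: A_seq=0 A_ack=350 B_seq=350 B_ack=0
After event 1: A_seq=0 A_ack=350 B_seq=515 B_ack=0

0 350 515 0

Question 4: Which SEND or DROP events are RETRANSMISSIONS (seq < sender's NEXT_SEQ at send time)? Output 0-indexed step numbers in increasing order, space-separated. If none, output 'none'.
Step 0: SEND seq=200 -> fresh
Step 1: DROP seq=350 -> fresh
Step 2: SEND seq=515 -> fresh
Step 3: SEND seq=350 -> retransmit
Step 4: SEND seq=0 -> fresh

Answer: 3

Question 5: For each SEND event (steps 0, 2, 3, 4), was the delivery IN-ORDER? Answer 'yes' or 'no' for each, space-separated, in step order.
Step 0: SEND seq=200 -> in-order
Step 2: SEND seq=515 -> out-of-order
Step 3: SEND seq=350 -> in-order
Step 4: SEND seq=0 -> in-order

Answer: yes no yes yes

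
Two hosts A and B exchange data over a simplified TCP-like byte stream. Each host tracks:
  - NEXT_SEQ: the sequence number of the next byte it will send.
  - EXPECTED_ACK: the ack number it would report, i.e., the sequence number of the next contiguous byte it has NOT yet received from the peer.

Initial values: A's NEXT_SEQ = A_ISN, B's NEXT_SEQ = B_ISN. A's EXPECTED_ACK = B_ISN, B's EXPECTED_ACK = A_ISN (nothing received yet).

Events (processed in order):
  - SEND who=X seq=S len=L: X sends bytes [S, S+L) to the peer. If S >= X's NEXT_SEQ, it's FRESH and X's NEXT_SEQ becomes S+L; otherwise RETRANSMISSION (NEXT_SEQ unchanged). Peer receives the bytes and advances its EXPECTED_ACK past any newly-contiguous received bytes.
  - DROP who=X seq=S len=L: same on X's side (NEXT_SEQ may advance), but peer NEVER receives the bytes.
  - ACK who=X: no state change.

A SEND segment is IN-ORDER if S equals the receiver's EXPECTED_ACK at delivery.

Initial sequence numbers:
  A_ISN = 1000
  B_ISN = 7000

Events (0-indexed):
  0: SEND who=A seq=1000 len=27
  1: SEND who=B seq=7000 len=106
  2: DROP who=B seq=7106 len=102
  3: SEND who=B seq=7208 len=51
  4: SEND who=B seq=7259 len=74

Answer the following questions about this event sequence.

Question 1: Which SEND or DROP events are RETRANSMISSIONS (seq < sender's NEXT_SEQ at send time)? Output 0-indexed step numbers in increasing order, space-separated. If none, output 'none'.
Step 0: SEND seq=1000 -> fresh
Step 1: SEND seq=7000 -> fresh
Step 2: DROP seq=7106 -> fresh
Step 3: SEND seq=7208 -> fresh
Step 4: SEND seq=7259 -> fresh

Answer: none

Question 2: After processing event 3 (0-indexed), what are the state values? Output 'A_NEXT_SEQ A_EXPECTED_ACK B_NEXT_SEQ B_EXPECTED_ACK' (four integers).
After event 0: A_seq=1027 A_ack=7000 B_seq=7000 B_ack=1027
After event 1: A_seq=1027 A_ack=7106 B_seq=7106 B_ack=1027
After event 2: A_seq=1027 A_ack=7106 B_seq=7208 B_ack=1027
After event 3: A_seq=1027 A_ack=7106 B_seq=7259 B_ack=1027

1027 7106 7259 1027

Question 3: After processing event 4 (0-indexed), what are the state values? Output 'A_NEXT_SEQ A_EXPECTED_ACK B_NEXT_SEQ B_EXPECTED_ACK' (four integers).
After event 0: A_seq=1027 A_ack=7000 B_seq=7000 B_ack=1027
After event 1: A_seq=1027 A_ack=7106 B_seq=7106 B_ack=1027
After event 2: A_seq=1027 A_ack=7106 B_seq=7208 B_ack=1027
After event 3: A_seq=1027 A_ack=7106 B_seq=7259 B_ack=1027
After event 4: A_seq=1027 A_ack=7106 B_seq=7333 B_ack=1027

1027 7106 7333 1027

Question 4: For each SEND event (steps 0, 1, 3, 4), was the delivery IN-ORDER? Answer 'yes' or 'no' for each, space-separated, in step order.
Answer: yes yes no no

Derivation:
Step 0: SEND seq=1000 -> in-order
Step 1: SEND seq=7000 -> in-order
Step 3: SEND seq=7208 -> out-of-order
Step 4: SEND seq=7259 -> out-of-order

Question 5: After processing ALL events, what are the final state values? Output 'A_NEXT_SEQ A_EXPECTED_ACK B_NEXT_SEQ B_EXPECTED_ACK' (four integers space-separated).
After event 0: A_seq=1027 A_ack=7000 B_seq=7000 B_ack=1027
After event 1: A_seq=1027 A_ack=7106 B_seq=7106 B_ack=1027
After event 2: A_seq=1027 A_ack=7106 B_seq=7208 B_ack=1027
After event 3: A_seq=1027 A_ack=7106 B_seq=7259 B_ack=1027
After event 4: A_seq=1027 A_ack=7106 B_seq=7333 B_ack=1027

Answer: 1027 7106 7333 1027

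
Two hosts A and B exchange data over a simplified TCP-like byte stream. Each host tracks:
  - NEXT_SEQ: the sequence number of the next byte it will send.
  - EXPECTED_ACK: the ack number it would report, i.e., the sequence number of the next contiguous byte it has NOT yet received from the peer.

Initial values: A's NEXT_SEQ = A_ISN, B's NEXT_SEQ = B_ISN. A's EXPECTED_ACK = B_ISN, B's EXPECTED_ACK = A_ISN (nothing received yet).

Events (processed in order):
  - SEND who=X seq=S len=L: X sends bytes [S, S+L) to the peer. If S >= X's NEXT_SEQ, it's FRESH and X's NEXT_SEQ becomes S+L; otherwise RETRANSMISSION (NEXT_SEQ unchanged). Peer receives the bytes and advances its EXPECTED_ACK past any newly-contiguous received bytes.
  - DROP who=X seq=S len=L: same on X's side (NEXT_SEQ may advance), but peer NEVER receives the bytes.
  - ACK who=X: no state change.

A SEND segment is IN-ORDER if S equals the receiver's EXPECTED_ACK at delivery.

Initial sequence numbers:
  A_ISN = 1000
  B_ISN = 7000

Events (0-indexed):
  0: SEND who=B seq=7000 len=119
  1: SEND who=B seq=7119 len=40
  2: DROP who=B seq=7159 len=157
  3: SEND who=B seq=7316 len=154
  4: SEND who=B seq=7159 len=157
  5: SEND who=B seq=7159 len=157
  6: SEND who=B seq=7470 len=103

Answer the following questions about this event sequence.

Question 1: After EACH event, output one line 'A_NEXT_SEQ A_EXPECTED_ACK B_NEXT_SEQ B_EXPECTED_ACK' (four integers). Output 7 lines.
1000 7119 7119 1000
1000 7159 7159 1000
1000 7159 7316 1000
1000 7159 7470 1000
1000 7470 7470 1000
1000 7470 7470 1000
1000 7573 7573 1000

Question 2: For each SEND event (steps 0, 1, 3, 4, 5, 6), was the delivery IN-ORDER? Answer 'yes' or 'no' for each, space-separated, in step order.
Step 0: SEND seq=7000 -> in-order
Step 1: SEND seq=7119 -> in-order
Step 3: SEND seq=7316 -> out-of-order
Step 4: SEND seq=7159 -> in-order
Step 5: SEND seq=7159 -> out-of-order
Step 6: SEND seq=7470 -> in-order

Answer: yes yes no yes no yes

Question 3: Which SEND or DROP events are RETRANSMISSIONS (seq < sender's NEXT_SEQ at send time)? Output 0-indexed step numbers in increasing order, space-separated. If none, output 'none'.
Step 0: SEND seq=7000 -> fresh
Step 1: SEND seq=7119 -> fresh
Step 2: DROP seq=7159 -> fresh
Step 3: SEND seq=7316 -> fresh
Step 4: SEND seq=7159 -> retransmit
Step 5: SEND seq=7159 -> retransmit
Step 6: SEND seq=7470 -> fresh

Answer: 4 5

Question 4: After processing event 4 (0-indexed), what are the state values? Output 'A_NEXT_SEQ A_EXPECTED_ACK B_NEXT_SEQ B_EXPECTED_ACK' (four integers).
After event 0: A_seq=1000 A_ack=7119 B_seq=7119 B_ack=1000
After event 1: A_seq=1000 A_ack=7159 B_seq=7159 B_ack=1000
After event 2: A_seq=1000 A_ack=7159 B_seq=7316 B_ack=1000
After event 3: A_seq=1000 A_ack=7159 B_seq=7470 B_ack=1000
After event 4: A_seq=1000 A_ack=7470 B_seq=7470 B_ack=1000

1000 7470 7470 1000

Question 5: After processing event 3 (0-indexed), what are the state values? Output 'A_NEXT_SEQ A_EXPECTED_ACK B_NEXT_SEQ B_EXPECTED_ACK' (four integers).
After event 0: A_seq=1000 A_ack=7119 B_seq=7119 B_ack=1000
After event 1: A_seq=1000 A_ack=7159 B_seq=7159 B_ack=1000
After event 2: A_seq=1000 A_ack=7159 B_seq=7316 B_ack=1000
After event 3: A_seq=1000 A_ack=7159 B_seq=7470 B_ack=1000

1000 7159 7470 1000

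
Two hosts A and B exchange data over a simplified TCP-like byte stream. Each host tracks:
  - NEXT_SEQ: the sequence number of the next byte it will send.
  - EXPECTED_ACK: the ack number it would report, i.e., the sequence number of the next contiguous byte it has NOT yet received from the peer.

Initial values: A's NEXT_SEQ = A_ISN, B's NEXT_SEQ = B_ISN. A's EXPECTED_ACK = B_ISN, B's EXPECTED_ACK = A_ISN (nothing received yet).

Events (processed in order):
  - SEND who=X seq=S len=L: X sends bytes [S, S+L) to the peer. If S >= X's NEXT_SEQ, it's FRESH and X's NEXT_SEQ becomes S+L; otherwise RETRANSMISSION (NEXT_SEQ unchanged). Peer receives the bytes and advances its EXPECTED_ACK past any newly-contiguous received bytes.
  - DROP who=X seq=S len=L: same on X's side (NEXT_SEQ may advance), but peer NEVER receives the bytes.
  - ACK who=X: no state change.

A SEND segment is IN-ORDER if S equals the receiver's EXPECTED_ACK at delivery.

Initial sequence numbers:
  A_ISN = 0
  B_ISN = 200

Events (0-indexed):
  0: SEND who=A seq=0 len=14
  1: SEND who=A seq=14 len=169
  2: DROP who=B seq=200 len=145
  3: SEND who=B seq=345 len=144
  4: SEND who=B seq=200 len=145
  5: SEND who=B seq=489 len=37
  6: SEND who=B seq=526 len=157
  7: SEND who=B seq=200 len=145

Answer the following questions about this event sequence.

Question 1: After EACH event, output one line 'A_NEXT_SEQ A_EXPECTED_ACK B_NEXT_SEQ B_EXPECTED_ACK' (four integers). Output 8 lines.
14 200 200 14
183 200 200 183
183 200 345 183
183 200 489 183
183 489 489 183
183 526 526 183
183 683 683 183
183 683 683 183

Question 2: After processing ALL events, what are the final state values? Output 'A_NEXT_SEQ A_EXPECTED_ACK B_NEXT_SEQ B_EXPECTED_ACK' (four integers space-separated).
After event 0: A_seq=14 A_ack=200 B_seq=200 B_ack=14
After event 1: A_seq=183 A_ack=200 B_seq=200 B_ack=183
After event 2: A_seq=183 A_ack=200 B_seq=345 B_ack=183
After event 3: A_seq=183 A_ack=200 B_seq=489 B_ack=183
After event 4: A_seq=183 A_ack=489 B_seq=489 B_ack=183
After event 5: A_seq=183 A_ack=526 B_seq=526 B_ack=183
After event 6: A_seq=183 A_ack=683 B_seq=683 B_ack=183
After event 7: A_seq=183 A_ack=683 B_seq=683 B_ack=183

Answer: 183 683 683 183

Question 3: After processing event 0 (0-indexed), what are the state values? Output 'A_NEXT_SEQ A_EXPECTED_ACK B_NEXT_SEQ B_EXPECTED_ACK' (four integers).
After event 0: A_seq=14 A_ack=200 B_seq=200 B_ack=14

14 200 200 14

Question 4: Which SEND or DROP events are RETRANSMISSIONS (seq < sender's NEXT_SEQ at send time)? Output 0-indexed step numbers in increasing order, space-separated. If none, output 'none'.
Answer: 4 7

Derivation:
Step 0: SEND seq=0 -> fresh
Step 1: SEND seq=14 -> fresh
Step 2: DROP seq=200 -> fresh
Step 3: SEND seq=345 -> fresh
Step 4: SEND seq=200 -> retransmit
Step 5: SEND seq=489 -> fresh
Step 6: SEND seq=526 -> fresh
Step 7: SEND seq=200 -> retransmit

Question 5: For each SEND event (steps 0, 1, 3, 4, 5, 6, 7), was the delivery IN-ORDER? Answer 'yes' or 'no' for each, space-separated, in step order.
Answer: yes yes no yes yes yes no

Derivation:
Step 0: SEND seq=0 -> in-order
Step 1: SEND seq=14 -> in-order
Step 3: SEND seq=345 -> out-of-order
Step 4: SEND seq=200 -> in-order
Step 5: SEND seq=489 -> in-order
Step 6: SEND seq=526 -> in-order
Step 7: SEND seq=200 -> out-of-order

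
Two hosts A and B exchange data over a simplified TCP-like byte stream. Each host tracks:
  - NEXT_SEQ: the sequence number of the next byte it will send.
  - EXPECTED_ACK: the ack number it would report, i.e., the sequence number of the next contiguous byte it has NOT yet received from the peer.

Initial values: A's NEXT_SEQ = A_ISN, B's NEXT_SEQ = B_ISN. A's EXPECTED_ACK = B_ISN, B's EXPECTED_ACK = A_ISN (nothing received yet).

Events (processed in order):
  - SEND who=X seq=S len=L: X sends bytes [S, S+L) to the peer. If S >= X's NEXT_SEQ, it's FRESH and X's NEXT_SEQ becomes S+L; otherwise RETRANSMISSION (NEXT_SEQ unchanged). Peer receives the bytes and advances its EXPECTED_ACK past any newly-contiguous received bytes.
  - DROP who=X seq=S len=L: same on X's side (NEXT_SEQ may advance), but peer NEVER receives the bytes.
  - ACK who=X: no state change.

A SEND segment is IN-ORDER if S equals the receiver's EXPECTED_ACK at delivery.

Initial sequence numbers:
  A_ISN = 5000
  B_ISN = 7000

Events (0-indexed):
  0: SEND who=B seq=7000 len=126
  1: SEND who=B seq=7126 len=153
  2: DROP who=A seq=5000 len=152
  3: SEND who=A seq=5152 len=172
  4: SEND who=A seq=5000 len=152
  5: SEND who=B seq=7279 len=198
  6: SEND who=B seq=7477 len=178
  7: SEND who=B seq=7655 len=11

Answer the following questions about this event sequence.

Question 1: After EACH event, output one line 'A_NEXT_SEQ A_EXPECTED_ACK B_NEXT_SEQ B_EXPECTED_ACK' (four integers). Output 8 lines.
5000 7126 7126 5000
5000 7279 7279 5000
5152 7279 7279 5000
5324 7279 7279 5000
5324 7279 7279 5324
5324 7477 7477 5324
5324 7655 7655 5324
5324 7666 7666 5324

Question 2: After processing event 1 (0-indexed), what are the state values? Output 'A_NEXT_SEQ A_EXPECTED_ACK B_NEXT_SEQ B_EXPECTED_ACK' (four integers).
After event 0: A_seq=5000 A_ack=7126 B_seq=7126 B_ack=5000
After event 1: A_seq=5000 A_ack=7279 B_seq=7279 B_ack=5000

5000 7279 7279 5000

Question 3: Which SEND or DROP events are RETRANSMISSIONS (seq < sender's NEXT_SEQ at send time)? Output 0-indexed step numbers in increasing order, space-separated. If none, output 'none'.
Step 0: SEND seq=7000 -> fresh
Step 1: SEND seq=7126 -> fresh
Step 2: DROP seq=5000 -> fresh
Step 3: SEND seq=5152 -> fresh
Step 4: SEND seq=5000 -> retransmit
Step 5: SEND seq=7279 -> fresh
Step 6: SEND seq=7477 -> fresh
Step 7: SEND seq=7655 -> fresh

Answer: 4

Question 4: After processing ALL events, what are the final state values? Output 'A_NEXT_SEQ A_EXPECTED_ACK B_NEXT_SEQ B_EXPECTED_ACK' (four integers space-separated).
Answer: 5324 7666 7666 5324

Derivation:
After event 0: A_seq=5000 A_ack=7126 B_seq=7126 B_ack=5000
After event 1: A_seq=5000 A_ack=7279 B_seq=7279 B_ack=5000
After event 2: A_seq=5152 A_ack=7279 B_seq=7279 B_ack=5000
After event 3: A_seq=5324 A_ack=7279 B_seq=7279 B_ack=5000
After event 4: A_seq=5324 A_ack=7279 B_seq=7279 B_ack=5324
After event 5: A_seq=5324 A_ack=7477 B_seq=7477 B_ack=5324
After event 6: A_seq=5324 A_ack=7655 B_seq=7655 B_ack=5324
After event 7: A_seq=5324 A_ack=7666 B_seq=7666 B_ack=5324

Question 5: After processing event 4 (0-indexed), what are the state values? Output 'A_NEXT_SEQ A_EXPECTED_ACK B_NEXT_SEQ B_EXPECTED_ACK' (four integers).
After event 0: A_seq=5000 A_ack=7126 B_seq=7126 B_ack=5000
After event 1: A_seq=5000 A_ack=7279 B_seq=7279 B_ack=5000
After event 2: A_seq=5152 A_ack=7279 B_seq=7279 B_ack=5000
After event 3: A_seq=5324 A_ack=7279 B_seq=7279 B_ack=5000
After event 4: A_seq=5324 A_ack=7279 B_seq=7279 B_ack=5324

5324 7279 7279 5324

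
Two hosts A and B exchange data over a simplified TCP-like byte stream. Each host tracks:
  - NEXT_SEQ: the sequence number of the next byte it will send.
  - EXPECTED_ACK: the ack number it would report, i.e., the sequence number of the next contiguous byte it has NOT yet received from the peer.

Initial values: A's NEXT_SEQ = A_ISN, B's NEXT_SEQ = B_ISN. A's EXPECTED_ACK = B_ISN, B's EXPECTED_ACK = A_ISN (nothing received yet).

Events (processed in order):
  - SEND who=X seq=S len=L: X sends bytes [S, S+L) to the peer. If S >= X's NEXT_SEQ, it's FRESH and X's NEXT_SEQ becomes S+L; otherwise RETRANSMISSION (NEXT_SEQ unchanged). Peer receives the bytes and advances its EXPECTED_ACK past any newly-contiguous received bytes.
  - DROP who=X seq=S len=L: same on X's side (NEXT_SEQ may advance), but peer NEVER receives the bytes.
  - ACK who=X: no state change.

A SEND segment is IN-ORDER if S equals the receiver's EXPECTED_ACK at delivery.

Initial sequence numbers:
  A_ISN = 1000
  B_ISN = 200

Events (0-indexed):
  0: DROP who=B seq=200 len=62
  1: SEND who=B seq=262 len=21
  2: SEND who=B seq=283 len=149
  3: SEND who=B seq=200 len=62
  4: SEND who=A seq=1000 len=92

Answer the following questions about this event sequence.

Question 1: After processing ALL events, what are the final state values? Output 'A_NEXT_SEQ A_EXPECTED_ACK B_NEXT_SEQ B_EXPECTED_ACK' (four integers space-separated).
After event 0: A_seq=1000 A_ack=200 B_seq=262 B_ack=1000
After event 1: A_seq=1000 A_ack=200 B_seq=283 B_ack=1000
After event 2: A_seq=1000 A_ack=200 B_seq=432 B_ack=1000
After event 3: A_seq=1000 A_ack=432 B_seq=432 B_ack=1000
After event 4: A_seq=1092 A_ack=432 B_seq=432 B_ack=1092

Answer: 1092 432 432 1092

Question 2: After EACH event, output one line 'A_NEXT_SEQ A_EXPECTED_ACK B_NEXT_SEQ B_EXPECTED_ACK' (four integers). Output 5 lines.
1000 200 262 1000
1000 200 283 1000
1000 200 432 1000
1000 432 432 1000
1092 432 432 1092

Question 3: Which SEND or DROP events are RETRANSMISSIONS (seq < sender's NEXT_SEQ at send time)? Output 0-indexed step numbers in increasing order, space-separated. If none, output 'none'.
Step 0: DROP seq=200 -> fresh
Step 1: SEND seq=262 -> fresh
Step 2: SEND seq=283 -> fresh
Step 3: SEND seq=200 -> retransmit
Step 4: SEND seq=1000 -> fresh

Answer: 3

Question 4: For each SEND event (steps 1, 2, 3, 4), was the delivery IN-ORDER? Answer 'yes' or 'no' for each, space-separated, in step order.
Step 1: SEND seq=262 -> out-of-order
Step 2: SEND seq=283 -> out-of-order
Step 3: SEND seq=200 -> in-order
Step 4: SEND seq=1000 -> in-order

Answer: no no yes yes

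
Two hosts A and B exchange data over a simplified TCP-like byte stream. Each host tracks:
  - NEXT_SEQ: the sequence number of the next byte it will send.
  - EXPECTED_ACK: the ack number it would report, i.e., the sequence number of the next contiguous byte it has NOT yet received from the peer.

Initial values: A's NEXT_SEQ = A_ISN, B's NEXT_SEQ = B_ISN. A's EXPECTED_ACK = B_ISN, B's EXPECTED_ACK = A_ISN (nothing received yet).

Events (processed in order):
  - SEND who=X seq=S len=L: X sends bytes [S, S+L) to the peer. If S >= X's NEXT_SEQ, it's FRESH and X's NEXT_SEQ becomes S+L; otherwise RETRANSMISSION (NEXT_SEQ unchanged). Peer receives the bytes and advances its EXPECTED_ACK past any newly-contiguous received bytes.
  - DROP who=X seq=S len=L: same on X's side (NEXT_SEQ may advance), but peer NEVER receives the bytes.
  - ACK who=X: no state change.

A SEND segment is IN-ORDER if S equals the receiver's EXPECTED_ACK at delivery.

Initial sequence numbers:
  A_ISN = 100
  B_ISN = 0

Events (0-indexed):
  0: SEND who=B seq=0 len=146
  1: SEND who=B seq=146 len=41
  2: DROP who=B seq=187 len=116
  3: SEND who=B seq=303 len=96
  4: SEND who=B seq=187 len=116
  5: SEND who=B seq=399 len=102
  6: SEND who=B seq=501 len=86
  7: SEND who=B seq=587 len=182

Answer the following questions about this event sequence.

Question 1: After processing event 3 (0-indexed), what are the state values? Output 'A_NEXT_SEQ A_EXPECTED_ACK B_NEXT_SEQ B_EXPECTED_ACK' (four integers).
After event 0: A_seq=100 A_ack=146 B_seq=146 B_ack=100
After event 1: A_seq=100 A_ack=187 B_seq=187 B_ack=100
After event 2: A_seq=100 A_ack=187 B_seq=303 B_ack=100
After event 3: A_seq=100 A_ack=187 B_seq=399 B_ack=100

100 187 399 100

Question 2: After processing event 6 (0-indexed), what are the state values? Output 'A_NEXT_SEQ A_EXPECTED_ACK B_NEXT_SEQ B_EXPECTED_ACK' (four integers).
After event 0: A_seq=100 A_ack=146 B_seq=146 B_ack=100
After event 1: A_seq=100 A_ack=187 B_seq=187 B_ack=100
After event 2: A_seq=100 A_ack=187 B_seq=303 B_ack=100
After event 3: A_seq=100 A_ack=187 B_seq=399 B_ack=100
After event 4: A_seq=100 A_ack=399 B_seq=399 B_ack=100
After event 5: A_seq=100 A_ack=501 B_seq=501 B_ack=100
After event 6: A_seq=100 A_ack=587 B_seq=587 B_ack=100

100 587 587 100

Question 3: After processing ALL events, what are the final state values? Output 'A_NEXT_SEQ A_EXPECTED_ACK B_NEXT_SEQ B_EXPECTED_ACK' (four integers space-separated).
After event 0: A_seq=100 A_ack=146 B_seq=146 B_ack=100
After event 1: A_seq=100 A_ack=187 B_seq=187 B_ack=100
After event 2: A_seq=100 A_ack=187 B_seq=303 B_ack=100
After event 3: A_seq=100 A_ack=187 B_seq=399 B_ack=100
After event 4: A_seq=100 A_ack=399 B_seq=399 B_ack=100
After event 5: A_seq=100 A_ack=501 B_seq=501 B_ack=100
After event 6: A_seq=100 A_ack=587 B_seq=587 B_ack=100
After event 7: A_seq=100 A_ack=769 B_seq=769 B_ack=100

Answer: 100 769 769 100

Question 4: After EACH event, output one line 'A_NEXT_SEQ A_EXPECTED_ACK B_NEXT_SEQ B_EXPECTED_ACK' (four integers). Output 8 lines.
100 146 146 100
100 187 187 100
100 187 303 100
100 187 399 100
100 399 399 100
100 501 501 100
100 587 587 100
100 769 769 100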